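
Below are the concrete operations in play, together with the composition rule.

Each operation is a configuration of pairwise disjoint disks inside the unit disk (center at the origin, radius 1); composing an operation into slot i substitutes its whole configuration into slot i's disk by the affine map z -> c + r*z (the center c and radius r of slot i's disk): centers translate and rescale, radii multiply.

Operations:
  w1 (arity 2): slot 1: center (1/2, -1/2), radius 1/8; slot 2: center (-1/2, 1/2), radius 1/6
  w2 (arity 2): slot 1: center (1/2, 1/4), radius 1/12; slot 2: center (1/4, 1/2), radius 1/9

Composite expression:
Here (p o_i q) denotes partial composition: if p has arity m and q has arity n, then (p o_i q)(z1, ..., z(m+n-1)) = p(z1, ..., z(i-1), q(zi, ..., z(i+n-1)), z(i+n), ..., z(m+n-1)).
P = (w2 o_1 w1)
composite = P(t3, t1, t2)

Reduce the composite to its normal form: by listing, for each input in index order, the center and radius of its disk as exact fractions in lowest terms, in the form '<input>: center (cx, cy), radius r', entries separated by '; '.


Affine substitution under w2: radii multiply and t-centers shift.
t3 passes through 2 substitutions, ending at center (13/24, 5/24), radius 1/96
t1 passes through 2 substitutions, ending at center (11/24, 7/24), radius 1/72
t2 passes through 1 substitution, ending at center (1/4, 1/2), radius 1/9

t1: center (11/24, 7/24), radius 1/72; t2: center (1/4, 1/2), radius 1/9; t3: center (13/24, 5/24), radius 1/96


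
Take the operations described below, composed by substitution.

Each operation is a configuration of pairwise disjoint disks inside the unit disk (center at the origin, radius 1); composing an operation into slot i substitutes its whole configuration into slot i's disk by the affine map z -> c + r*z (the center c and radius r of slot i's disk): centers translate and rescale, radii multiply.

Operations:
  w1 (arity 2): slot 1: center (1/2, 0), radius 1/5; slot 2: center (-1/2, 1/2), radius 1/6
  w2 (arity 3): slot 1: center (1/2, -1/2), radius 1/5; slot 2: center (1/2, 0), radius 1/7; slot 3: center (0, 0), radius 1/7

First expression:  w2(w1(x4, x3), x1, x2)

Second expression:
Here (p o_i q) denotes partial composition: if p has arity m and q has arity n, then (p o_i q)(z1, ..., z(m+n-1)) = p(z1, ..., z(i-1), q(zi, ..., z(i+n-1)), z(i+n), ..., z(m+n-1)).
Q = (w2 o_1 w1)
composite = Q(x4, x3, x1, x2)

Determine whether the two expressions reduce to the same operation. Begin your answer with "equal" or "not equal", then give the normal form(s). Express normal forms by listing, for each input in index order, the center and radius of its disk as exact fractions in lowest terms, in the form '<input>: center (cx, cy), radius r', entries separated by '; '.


In normal form, the first expression is x1: center (1/2, 0), radius 1/7; x2: center (0, 0), radius 1/7; x3: center (2/5, -2/5), radius 1/30; x4: center (3/5, -1/2), radius 1/25
In normal form, the second expression is x1: center (1/2, 0), radius 1/7; x2: center (0, 0), radius 1/7; x3: center (2/5, -2/5), radius 1/30; x4: center (3/5, -1/2), radius 1/25
Same normal form: equal.

equal — both sides give x1: center (1/2, 0), radius 1/7; x2: center (0, 0), radius 1/7; x3: center (2/5, -2/5), radius 1/30; x4: center (3/5, -1/2), radius 1/25


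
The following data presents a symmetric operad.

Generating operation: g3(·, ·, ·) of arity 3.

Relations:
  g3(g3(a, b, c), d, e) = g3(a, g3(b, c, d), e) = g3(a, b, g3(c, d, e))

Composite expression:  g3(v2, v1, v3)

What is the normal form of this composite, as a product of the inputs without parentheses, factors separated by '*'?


v2 * v1 * v3

Every regrouping of g3 is equal, so read the v-inputs in written order.
g3(v2, v1, v3) unparenthesizes to v2 * v1 * v3


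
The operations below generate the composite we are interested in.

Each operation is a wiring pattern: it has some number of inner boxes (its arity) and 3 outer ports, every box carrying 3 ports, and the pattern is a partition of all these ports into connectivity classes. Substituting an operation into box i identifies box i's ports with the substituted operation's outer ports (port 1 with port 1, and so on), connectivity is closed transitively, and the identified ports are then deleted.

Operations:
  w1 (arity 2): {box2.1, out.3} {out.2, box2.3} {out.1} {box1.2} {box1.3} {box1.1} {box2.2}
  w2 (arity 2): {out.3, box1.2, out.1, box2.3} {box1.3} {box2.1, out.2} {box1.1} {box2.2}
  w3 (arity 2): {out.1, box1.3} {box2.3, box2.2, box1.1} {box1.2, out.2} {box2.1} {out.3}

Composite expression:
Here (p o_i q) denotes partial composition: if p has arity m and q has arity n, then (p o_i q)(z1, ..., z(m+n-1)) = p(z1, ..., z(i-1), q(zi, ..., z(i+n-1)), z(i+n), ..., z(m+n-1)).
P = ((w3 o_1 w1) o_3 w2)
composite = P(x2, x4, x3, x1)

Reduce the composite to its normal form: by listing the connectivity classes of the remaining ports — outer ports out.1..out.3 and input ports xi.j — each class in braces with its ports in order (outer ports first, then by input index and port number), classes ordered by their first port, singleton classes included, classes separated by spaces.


Two ports join when wires chain via w3-identified ports.
composing w1 on (x2, x4), with out.j its own outer ports: {out.1} {out.2, x4.3} {out.3, x4.1} {x2.1} {x2.2} {x2.3} {x4.2}
composing w2 on (x3, x1), with out.j its own outer ports: {out.1, out.3, x1.3, x3.2} {out.2, x1.1} {x1.2} {x3.1} {x3.3}
composing w3 on (x2, x4, x3, x1), with out.j its own outer ports: {out.1, x4.1} {out.2, x4.3} {out.3} {x1.1, x1.3, x3.2} {x1.2} {x2.1} {x2.2} {x2.3} {x3.1} {x3.3} {x4.2}

{out.1, x4.1} {out.2, x4.3} {out.3} {x1.1, x1.3, x3.2} {x1.2} {x2.1} {x2.2} {x2.3} {x3.1} {x3.3} {x4.2}


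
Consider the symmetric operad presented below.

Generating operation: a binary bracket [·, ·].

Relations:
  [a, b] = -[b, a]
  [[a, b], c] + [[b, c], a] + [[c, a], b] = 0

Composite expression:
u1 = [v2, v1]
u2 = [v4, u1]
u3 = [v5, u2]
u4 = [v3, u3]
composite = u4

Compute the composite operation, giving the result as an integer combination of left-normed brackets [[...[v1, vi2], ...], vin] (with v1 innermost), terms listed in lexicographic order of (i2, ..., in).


[[[[v1, v2], v4], v5], v3]


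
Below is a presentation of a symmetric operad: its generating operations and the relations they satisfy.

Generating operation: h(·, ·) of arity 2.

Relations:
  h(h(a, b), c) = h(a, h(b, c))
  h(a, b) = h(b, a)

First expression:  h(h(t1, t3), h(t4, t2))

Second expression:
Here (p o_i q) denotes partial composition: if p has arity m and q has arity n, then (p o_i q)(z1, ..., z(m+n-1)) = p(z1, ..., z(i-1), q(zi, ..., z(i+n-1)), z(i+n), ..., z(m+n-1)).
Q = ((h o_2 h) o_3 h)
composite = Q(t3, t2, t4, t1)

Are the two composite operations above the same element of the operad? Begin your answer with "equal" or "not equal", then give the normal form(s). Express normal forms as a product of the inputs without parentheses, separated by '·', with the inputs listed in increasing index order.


Reducing the first expression gives t1 · t2 · t3 · t4
Reducing the second expression gives t1 · t2 · t3 · t4
Identical normal forms: equal.

equal; both compose to t1 · t2 · t3 · t4


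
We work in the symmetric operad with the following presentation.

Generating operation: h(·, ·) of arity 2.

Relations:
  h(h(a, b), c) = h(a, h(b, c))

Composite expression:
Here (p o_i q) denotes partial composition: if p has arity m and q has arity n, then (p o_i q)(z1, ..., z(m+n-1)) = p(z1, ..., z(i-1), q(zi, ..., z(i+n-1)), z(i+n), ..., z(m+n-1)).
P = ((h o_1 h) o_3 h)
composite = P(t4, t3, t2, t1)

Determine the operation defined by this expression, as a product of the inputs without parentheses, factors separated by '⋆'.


Every regrouping of h is equal, so read the t-inputs in written order.
h(t4, t3) flattens to t4 ⋆ t3
h(t2, t1) flattens to t2 ⋆ t1
h(h(t4, t3), h(t2, t1)) flattens to t4 ⋆ t3 ⋆ t2 ⋆ t1

t4 ⋆ t3 ⋆ t2 ⋆ t1


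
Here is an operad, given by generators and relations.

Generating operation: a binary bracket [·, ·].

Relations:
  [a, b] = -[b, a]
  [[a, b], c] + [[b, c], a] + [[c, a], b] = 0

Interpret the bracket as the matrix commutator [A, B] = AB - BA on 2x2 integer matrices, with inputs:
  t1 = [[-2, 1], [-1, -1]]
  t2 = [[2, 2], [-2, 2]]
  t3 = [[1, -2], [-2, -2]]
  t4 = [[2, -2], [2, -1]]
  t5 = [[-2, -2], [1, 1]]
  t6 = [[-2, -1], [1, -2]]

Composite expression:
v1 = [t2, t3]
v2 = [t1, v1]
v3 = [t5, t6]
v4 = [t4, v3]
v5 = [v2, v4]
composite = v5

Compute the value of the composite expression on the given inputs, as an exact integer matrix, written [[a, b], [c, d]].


[[-336, 408], [-552, 336]]

[t2, t3] = [[-8, -6], [-6, 8]]
[t1, [t2, t3]] = [[-12, 22], [10, 12]]
[t5, t6] = [[-1, 3], [3, 1]]
[t4, [t5, t6]] = [[-12, 5], [-13, 12]]
[[t1, [t2, t3]], [t4, [t5, t6]]] = [[-336, 408], [-552, 336]]


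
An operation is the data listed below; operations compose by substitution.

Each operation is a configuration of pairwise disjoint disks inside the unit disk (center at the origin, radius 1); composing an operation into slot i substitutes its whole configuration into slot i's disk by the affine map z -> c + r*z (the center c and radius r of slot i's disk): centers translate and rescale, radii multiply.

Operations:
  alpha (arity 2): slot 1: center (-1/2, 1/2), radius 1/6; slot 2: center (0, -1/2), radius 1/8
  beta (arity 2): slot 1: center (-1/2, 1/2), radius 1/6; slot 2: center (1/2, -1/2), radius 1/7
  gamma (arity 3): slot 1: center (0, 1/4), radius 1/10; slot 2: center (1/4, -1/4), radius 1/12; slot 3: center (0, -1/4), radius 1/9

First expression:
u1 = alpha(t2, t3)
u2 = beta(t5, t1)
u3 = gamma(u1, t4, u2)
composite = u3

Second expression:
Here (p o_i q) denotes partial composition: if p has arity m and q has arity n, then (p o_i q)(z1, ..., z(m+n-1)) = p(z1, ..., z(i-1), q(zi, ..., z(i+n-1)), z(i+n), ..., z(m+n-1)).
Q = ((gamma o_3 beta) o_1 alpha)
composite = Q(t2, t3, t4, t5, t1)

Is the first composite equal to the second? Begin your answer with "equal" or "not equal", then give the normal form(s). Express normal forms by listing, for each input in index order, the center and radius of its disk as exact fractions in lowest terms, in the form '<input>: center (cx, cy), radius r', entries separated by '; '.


equal — both sides give t1: center (1/18, -11/36), radius 1/63; t2: center (-1/20, 3/10), radius 1/60; t3: center (0, 1/5), radius 1/80; t4: center (1/4, -1/4), radius 1/12; t5: center (-1/18, -7/36), radius 1/54

The first composite normalizes to t1: center (1/18, -11/36), radius 1/63; t2: center (-1/20, 3/10), radius 1/60; t3: center (0, 1/5), radius 1/80; t4: center (1/4, -1/4), radius 1/12; t5: center (-1/18, -7/36), radius 1/54
The second composite normalizes to t1: center (1/18, -11/36), radius 1/63; t2: center (-1/20, 3/10), radius 1/60; t3: center (0, 1/5), radius 1/80; t4: center (1/4, -1/4), radius 1/12; t5: center (-1/18, -7/36), radius 1/54
Both agree, so they are equal.


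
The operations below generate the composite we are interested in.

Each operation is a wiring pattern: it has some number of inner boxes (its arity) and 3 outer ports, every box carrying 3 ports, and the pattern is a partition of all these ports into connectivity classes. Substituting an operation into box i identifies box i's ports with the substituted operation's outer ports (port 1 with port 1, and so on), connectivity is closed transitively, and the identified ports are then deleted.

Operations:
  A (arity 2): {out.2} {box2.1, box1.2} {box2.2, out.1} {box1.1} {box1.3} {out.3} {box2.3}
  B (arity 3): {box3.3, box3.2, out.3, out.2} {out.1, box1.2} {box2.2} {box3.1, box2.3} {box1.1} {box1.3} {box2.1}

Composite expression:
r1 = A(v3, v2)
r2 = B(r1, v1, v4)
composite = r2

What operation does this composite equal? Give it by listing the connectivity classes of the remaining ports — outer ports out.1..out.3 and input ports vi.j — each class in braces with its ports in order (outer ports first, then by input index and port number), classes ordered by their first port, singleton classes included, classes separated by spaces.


Substituting into B glues patterns; closure does the rest.
the subtree at A composes to {out.1, v2.2} {out.2} {out.3} {v2.1, v3.2} {v2.3} {v3.1} {v3.3} on (v3, v2); out.j = own outer ports
the subtree at B composes to {out.1} {out.2, out.3, v4.2, v4.3} {v1.1} {v1.2} {v1.3, v4.1} {v2.1, v3.2} {v2.2} {v2.3} {v3.1} {v3.3} on (v3, v2, v1, v4); out.j = own outer ports

{out.1} {out.2, out.3, v4.2, v4.3} {v1.1} {v1.2} {v1.3, v4.1} {v2.1, v3.2} {v2.2} {v2.3} {v3.1} {v3.3}


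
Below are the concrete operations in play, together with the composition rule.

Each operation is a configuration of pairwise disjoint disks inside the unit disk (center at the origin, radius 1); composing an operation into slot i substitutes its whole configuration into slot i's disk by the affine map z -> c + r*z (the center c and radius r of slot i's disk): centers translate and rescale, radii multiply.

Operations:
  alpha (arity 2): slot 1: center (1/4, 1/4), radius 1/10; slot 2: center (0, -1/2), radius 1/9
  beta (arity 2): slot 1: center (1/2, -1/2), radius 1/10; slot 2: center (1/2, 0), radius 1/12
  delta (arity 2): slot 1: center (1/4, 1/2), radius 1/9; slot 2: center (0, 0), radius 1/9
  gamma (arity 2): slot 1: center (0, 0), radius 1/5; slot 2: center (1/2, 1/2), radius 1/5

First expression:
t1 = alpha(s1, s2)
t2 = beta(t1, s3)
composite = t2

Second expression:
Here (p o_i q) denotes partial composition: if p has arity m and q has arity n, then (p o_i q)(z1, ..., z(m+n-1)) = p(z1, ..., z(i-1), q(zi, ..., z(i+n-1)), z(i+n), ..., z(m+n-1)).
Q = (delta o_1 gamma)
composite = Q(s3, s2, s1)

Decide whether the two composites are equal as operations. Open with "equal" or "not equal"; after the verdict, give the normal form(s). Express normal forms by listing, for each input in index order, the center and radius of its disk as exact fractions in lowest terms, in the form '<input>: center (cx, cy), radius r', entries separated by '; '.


not equal — first s1: center (21/40, -19/40), radius 1/100; s2: center (1/2, -11/20), radius 1/90; s3: center (1/2, 0), radius 1/12, second s1: center (0, 0), radius 1/9; s2: center (11/36, 5/9), radius 1/45; s3: center (1/4, 1/2), radius 1/45


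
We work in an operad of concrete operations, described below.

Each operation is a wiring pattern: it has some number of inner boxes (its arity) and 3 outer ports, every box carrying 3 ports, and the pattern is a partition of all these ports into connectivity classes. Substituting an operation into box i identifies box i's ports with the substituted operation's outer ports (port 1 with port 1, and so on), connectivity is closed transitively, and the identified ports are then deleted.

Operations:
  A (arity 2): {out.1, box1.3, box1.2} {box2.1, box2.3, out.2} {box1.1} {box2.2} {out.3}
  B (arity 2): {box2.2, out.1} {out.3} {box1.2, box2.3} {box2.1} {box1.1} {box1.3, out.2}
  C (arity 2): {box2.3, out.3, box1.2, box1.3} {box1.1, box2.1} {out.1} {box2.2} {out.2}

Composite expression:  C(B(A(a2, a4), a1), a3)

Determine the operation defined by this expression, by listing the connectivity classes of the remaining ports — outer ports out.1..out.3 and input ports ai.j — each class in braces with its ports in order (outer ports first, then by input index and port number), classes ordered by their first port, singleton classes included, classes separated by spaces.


{out.1} {out.2} {out.3, a3.3} {a1.1} {a1.2, a3.1} {a1.3, a4.1, a4.3} {a2.1} {a2.2, a2.3} {a3.2} {a4.2}

Reachability decides: close wires over C-identified ports.
stage A: inputs (a2, a4), connectivity {out.1, a2.2, a2.3} {out.2, a4.1, a4.3} {out.3} {a2.1} {a4.2}, out.j its boundary
stage B: inputs (a2, a4, a1), connectivity {out.1, a1.2} {out.2} {out.3} {a1.1} {a1.3, a4.1, a4.3} {a2.1} {a2.2, a2.3} {a4.2}, out.j its boundary
stage C: inputs (a2, a4, a1, a3), connectivity {out.1} {out.2} {out.3, a3.3} {a1.1} {a1.2, a3.1} {a1.3, a4.1, a4.3} {a2.1} {a2.2, a2.3} {a3.2} {a4.2}, out.j its boundary


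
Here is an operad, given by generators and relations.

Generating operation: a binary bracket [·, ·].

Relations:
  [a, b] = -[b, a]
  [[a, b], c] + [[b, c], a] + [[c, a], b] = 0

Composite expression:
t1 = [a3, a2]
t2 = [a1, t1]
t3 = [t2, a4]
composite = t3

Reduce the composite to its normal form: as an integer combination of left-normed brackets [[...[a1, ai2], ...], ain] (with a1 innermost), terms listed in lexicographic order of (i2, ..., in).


In the tensor algebra, words opening a1 carry the a1-anchored form.
Composite bracket: [[a1, [a3, a2]], a4]
Each bracket splits as ab - ba, giving 8 signed words (2^3 = 8).
Words beginning with a1 determine it all:
  the word a1a2a3a4 carries sign -1 and contributes -[[[a1, a2], a3], a4]
  the word a1a3a2a4 carries sign +1 and contributes +[[[a1, a3], a2], a4]

-[[[a1, a2], a3], a4] + [[[a1, a3], a2], a4]


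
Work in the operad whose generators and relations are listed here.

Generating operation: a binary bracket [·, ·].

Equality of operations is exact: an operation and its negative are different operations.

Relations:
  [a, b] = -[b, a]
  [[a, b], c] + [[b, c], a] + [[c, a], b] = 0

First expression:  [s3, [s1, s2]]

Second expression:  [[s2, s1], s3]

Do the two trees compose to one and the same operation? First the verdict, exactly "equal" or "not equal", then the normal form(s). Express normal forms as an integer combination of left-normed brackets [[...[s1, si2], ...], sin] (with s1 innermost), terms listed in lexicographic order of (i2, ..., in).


equal; both compose to -[[s1, s2], s3]

In normal form, the first expression is -[[s1, s2], s3]
In normal form, the second expression is -[[s1, s2], s3]
Same normal form: equal.


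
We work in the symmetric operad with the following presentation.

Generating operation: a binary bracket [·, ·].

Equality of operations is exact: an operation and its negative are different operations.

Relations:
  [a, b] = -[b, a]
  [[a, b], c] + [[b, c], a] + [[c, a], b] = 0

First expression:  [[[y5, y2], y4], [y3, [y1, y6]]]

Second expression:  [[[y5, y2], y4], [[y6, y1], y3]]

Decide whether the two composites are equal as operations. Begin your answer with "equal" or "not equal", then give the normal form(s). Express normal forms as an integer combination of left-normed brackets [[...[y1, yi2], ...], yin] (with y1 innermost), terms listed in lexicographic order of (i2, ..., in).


equal; both compose to -[[[[[y1, y6], y3], y2], y5], y4] + [[[[[y1, y6], y3], y4], y2], y5] - [[[[[y1, y6], y3], y4], y5], y2] + [[[[[y1, y6], y3], y5], y2], y4]

In normal form, the first expression is -[[[[[y1, y6], y3], y2], y5], y4] + [[[[[y1, y6], y3], y4], y2], y5] - [[[[[y1, y6], y3], y4], y5], y2] + [[[[[y1, y6], y3], y5], y2], y4]
In normal form, the second expression is -[[[[[y1, y6], y3], y2], y5], y4] + [[[[[y1, y6], y3], y4], y2], y5] - [[[[[y1, y6], y3], y4], y5], y2] + [[[[[y1, y6], y3], y5], y2], y4]
Both agree, so they are equal.


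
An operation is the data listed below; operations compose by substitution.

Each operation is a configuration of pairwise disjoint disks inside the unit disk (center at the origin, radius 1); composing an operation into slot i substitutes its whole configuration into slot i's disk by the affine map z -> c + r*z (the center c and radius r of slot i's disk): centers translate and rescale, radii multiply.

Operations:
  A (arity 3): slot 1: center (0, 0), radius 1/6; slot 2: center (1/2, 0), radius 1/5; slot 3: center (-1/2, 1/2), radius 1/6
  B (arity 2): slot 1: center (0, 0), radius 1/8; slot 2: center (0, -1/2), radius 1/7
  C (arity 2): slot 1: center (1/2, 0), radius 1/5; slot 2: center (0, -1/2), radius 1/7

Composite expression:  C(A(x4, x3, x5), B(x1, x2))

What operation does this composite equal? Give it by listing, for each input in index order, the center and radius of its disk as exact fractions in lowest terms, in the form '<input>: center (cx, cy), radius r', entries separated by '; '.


Each x-disk chains the slot maps above it in C; radii multiply.
for x4, the 2-step affine chain lands on center (1/2, 0), radius 1/30
for x3, the 2-step affine chain lands on center (3/5, 0), radius 1/25
for x5, the 2-step affine chain lands on center (2/5, 1/10), radius 1/30
for x1, the 2-step affine chain lands on center (0, -1/2), radius 1/56
for x2, the 2-step affine chain lands on center (0, -4/7), radius 1/49

x1: center (0, -1/2), radius 1/56; x2: center (0, -4/7), radius 1/49; x3: center (3/5, 0), radius 1/25; x4: center (1/2, 0), radius 1/30; x5: center (2/5, 1/10), radius 1/30


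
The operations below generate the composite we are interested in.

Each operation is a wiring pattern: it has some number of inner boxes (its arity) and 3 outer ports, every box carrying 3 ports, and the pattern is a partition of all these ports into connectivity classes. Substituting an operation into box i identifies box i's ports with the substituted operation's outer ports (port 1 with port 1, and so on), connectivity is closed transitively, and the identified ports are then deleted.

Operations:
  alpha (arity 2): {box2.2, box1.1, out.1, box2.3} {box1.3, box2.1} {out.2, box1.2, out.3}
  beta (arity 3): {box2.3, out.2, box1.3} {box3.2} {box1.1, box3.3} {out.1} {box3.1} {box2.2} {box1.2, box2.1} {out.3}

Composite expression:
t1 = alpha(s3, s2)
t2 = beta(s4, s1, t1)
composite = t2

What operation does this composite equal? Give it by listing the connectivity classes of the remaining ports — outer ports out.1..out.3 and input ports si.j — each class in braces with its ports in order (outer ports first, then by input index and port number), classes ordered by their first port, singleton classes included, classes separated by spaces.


Reachability decides: close wires over beta-identified ports.
stage alpha: inputs (s3, s2), connectivity {out.1, s2.2, s2.3, s3.1} {out.2, out.3, s3.2} {s2.1, s3.3}, out.j its boundary
stage beta: inputs (s4, s1, s3, s2), connectivity {out.1} {out.2, s1.3, s4.3} {out.3} {s1.1, s4.2} {s1.2} {s2.1, s3.3} {s2.2, s2.3, s3.1} {s3.2, s4.1}, out.j its boundary

{out.1} {out.2, s1.3, s4.3} {out.3} {s1.1, s4.2} {s1.2} {s2.1, s3.3} {s2.2, s2.3, s3.1} {s3.2, s4.1}


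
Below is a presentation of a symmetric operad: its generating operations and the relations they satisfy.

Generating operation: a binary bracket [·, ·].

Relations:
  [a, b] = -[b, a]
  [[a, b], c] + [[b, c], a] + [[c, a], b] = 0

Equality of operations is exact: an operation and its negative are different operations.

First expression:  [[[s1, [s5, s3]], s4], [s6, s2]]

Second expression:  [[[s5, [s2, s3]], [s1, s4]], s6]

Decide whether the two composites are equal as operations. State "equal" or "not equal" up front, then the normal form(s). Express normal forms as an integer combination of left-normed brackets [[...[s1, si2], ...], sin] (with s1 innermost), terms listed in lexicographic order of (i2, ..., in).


not equal: they reduce to [[[[[s1, s3], s5], s4], s2], s6] - [[[[[s1, s3], s5], s4], s6], s2] - [[[[[s1, s5], s3], s4], s2], s6] + [[[[[s1, s5], s3], s4], s6], s2] and [[[[[s1, s4], s2], s3], s5], s6] - [[[[[s1, s4], s3], s2], s5], s6] - [[[[[s1, s4], s5], s2], s3], s6] + [[[[[s1, s4], s5], s3], s2], s6]

In normal form, the first expression is [[[[[s1, s3], s5], s4], s2], s6] - [[[[[s1, s3], s5], s4], s6], s2] - [[[[[s1, s5], s3], s4], s2], s6] + [[[[[s1, s5], s3], s4], s6], s2]
In normal form, the second expression is [[[[[s1, s4], s2], s3], s5], s6] - [[[[[s1, s4], s3], s2], s5], s6] - [[[[[s1, s4], s5], s2], s3], s6] + [[[[[s1, s4], s5], s3], s2], s6]
No match — not equal.


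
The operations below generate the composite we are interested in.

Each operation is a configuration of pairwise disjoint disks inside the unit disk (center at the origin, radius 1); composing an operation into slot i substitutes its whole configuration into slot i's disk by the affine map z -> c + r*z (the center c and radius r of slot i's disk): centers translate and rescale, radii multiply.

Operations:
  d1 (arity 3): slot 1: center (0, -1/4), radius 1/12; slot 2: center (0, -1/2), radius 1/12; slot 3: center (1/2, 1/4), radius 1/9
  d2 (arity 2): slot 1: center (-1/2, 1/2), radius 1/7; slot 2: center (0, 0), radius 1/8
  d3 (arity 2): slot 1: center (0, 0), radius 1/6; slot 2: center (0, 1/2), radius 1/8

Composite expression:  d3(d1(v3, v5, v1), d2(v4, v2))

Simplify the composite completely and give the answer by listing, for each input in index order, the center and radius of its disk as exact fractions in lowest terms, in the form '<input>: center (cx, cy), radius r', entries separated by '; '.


v1: center (1/12, 1/24), radius 1/54; v2: center (0, 1/2), radius 1/64; v3: center (0, -1/24), radius 1/72; v4: center (-1/16, 9/16), radius 1/56; v5: center (0, -1/12), radius 1/72

Only the slot chain above each v matters under d3; compose those maps.
input v3: applying the 2 nested substitutions gives center (0, -1/24), radius 1/72
input v5: applying the 2 nested substitutions gives center (0, -1/12), radius 1/72
input v1: applying the 2 nested substitutions gives center (1/12, 1/24), radius 1/54
input v4: applying the 2 nested substitutions gives center (-1/16, 9/16), radius 1/56
input v2: applying the 2 nested substitutions gives center (0, 1/2), radius 1/64


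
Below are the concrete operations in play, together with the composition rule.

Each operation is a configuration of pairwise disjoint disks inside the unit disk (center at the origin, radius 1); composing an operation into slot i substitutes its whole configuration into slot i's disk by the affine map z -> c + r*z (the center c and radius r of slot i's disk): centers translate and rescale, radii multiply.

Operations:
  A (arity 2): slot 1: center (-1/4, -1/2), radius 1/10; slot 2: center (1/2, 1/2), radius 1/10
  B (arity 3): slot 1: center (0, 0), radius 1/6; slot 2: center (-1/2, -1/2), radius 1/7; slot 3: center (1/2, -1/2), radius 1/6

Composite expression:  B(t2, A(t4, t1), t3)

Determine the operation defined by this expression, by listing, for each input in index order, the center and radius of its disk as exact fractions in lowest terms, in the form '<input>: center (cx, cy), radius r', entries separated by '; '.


t1: center (-3/7, -3/7), radius 1/70; t2: center (0, 0), radius 1/6; t3: center (1/2, -1/2), radius 1/6; t4: center (-15/28, -4/7), radius 1/70

Below B, radii multiply path by path; the t-disk centers shift.
for t2, the 1-step affine chain lands on center (0, 0), radius 1/6
for t4, the 2-step affine chain lands on center (-15/28, -4/7), radius 1/70
for t1, the 2-step affine chain lands on center (-3/7, -3/7), radius 1/70
for t3, the 1-step affine chain lands on center (1/2, -1/2), radius 1/6


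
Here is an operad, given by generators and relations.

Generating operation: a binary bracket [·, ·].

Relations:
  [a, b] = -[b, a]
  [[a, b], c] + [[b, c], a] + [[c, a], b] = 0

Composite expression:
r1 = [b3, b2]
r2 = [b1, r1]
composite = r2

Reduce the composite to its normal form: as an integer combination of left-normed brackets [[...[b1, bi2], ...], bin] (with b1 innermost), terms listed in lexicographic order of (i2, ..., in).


A multilinear Lie element is pinned by b1-initial words (b1 innermost).
Composite bracket: [b1, [b3, b2]]
The bracket unfolds into 4 signed words via [a, b] = ab - ba (2^2 = 4).
Coefficients come from the b1-initial words:
  from b1b2b3, sign -1: term -[[b1, b2], b3]
  from b1b3b2, sign +1: term +[[b1, b3], b2]

-[[b1, b2], b3] + [[b1, b3], b2]


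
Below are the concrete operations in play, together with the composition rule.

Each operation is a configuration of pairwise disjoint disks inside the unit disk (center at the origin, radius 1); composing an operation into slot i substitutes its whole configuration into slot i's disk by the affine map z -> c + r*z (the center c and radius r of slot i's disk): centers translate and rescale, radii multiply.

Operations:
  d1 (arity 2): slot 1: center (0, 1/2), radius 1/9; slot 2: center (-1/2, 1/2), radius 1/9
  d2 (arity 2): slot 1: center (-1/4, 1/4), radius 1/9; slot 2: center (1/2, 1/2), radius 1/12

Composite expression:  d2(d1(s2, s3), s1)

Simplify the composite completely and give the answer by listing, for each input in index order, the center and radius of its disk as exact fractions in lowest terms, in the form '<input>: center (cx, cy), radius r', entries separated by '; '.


s1: center (1/2, 1/2), radius 1/12; s2: center (-1/4, 11/36), radius 1/81; s3: center (-11/36, 11/36), radius 1/81

Follow each s-input down from d2: c' goes to c + r*c', radius to r*r'.
input s2: composing its 2 substitution steps yields center (-1/4, 11/36), radius 1/81
input s3: composing its 2 substitution steps yields center (-11/36, 11/36), radius 1/81
input s1: composing its 1 substitution step yields center (1/2, 1/2), radius 1/12


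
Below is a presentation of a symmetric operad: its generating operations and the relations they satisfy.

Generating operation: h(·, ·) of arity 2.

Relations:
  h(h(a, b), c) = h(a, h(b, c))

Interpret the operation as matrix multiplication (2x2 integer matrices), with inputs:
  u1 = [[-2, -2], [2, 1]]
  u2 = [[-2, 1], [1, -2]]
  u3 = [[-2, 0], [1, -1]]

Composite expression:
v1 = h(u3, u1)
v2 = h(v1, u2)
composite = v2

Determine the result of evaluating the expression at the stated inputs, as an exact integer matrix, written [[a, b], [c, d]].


[[-4, -4], [5, 2]]

h(u3, u1) = [[4, 4], [-4, -3]]
h(h(u3, u1), u2) = [[-4, -4], [5, 2]]


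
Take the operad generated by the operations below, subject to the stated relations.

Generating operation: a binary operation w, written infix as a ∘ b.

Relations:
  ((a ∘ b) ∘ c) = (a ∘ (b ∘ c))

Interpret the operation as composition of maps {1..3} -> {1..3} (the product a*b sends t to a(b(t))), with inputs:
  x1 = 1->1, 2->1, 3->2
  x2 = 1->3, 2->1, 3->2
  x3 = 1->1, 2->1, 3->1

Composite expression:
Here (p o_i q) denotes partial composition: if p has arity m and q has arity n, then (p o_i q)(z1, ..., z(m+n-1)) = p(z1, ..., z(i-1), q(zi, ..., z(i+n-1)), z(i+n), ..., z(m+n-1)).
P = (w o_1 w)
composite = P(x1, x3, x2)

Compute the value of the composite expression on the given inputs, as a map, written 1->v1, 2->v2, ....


1->1, 2->1, 3->1

(x1 ∘ x3) = 1->1, 2->1, 3->1
((x1 ∘ x3) ∘ x2) = 1->1, 2->1, 3->1


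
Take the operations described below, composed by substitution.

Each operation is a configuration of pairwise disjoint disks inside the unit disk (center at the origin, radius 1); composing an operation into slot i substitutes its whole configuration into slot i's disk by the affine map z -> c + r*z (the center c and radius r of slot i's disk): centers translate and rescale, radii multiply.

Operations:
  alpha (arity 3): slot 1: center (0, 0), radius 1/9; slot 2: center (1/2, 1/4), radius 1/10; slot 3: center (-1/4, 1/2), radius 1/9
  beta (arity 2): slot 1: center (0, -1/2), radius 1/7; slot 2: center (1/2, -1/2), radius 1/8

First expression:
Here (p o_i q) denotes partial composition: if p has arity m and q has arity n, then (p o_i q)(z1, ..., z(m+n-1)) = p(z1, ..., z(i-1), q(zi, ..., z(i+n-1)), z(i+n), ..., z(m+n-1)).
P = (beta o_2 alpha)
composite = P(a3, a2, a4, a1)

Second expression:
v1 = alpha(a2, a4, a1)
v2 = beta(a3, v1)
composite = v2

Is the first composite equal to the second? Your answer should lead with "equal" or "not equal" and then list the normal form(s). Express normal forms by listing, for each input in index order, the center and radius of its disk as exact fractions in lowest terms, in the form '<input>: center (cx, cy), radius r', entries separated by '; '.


equal; the common form is a1: center (15/32, -7/16), radius 1/72; a2: center (1/2, -1/2), radius 1/72; a3: center (0, -1/2), radius 1/7; a4: center (9/16, -15/32), radius 1/80


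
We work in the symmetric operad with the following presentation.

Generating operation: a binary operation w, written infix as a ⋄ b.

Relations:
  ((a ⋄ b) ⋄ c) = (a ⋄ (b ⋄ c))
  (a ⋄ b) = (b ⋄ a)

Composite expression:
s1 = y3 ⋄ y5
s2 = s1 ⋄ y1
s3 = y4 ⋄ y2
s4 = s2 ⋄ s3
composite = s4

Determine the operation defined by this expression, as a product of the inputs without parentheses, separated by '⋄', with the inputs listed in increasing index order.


Key point: w commutes, so take the y-inputs in any fixed order.
(y3 ⋄ y5) reduces to y3 ⋄ y5
((y3 ⋄ y5) ⋄ y1) reduces to y3 ⋄ y5 ⋄ y1
(y4 ⋄ y2) reduces to y4 ⋄ y2
(((y3 ⋄ y5) ⋄ y1) ⋄ (y4 ⋄ y2)) reduces to y3 ⋄ y5 ⋄ y1 ⋄ y4 ⋄ y2
commutativity sorts the factors: y1 ⋄ y2 ⋄ y3 ⋄ y4 ⋄ y5

y1 ⋄ y2 ⋄ y3 ⋄ y4 ⋄ y5


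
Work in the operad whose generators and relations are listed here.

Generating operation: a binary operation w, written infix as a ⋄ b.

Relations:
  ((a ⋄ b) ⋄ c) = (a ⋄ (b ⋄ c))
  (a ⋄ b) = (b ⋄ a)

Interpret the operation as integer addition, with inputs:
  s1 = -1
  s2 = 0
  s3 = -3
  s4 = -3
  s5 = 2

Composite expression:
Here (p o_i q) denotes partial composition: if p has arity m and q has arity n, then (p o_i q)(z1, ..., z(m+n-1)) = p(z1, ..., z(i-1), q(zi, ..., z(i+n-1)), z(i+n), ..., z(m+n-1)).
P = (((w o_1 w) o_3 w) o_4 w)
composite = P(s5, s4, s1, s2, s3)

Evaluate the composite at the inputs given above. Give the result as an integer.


-5

(s5 ⋄ s4) = -1
(s2 ⋄ s3) = -3
(s1 ⋄ (s2 ⋄ s3)) = -4
((s5 ⋄ s4) ⋄ (s1 ⋄ (s2 ⋄ s3))) = -5


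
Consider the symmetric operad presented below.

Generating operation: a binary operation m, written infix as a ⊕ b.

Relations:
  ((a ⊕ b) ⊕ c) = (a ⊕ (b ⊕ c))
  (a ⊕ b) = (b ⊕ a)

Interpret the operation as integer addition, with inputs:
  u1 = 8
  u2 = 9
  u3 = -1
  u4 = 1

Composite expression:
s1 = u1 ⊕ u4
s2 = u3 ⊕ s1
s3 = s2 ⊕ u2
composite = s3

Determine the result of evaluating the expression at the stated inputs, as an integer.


17


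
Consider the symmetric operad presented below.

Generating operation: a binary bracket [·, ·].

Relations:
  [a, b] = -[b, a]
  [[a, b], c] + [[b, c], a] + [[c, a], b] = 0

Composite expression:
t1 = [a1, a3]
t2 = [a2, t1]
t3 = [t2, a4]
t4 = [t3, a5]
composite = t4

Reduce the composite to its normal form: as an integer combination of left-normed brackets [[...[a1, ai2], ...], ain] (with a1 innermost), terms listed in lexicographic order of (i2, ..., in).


-[[[[a1, a3], a2], a4], a5]

A multilinear Lie element is pinned by a1-initial words (a1 innermost).
Composite bracket: [[[a2, [a1, a3]], a4], a5]
Under [a, b] = ab - ba we get 16 signed associative words (2^4 = 16).
Collect the words opening with a1:
  a1a3a2a4a5 (sign -1) contributes -[[[[a1, a3], a2], a4], a5]


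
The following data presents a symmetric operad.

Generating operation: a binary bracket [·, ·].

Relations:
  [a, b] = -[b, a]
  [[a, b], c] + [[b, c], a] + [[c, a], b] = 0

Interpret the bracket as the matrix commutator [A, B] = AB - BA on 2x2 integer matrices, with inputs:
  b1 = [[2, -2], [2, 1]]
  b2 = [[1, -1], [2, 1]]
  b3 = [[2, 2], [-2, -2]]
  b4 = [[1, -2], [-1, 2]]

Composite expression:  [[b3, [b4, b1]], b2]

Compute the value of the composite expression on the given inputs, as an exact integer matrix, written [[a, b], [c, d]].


[[100, -20], [-40, -100]]

[b4, b1] = [[-6, 4], [1, 6]]
[b3, [b4, b1]] = [[10, 40], [20, -10]]
[[b3, [b4, b1]], b2] = [[100, -20], [-40, -100]]


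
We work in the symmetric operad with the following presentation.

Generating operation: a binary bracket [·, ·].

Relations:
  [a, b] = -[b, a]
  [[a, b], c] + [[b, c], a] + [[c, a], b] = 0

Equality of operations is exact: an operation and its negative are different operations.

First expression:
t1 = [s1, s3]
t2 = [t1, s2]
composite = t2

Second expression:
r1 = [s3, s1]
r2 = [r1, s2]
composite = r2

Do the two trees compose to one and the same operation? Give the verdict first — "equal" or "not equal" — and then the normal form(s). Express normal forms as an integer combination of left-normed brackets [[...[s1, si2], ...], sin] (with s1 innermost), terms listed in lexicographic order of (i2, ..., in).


The first expression reduces to [[s1, s3], s2]
The second expression reduces to -[[s1, s3], s2]
No match — not equal.

not equal — first [[s1, s3], s2], second -[[s1, s3], s2]


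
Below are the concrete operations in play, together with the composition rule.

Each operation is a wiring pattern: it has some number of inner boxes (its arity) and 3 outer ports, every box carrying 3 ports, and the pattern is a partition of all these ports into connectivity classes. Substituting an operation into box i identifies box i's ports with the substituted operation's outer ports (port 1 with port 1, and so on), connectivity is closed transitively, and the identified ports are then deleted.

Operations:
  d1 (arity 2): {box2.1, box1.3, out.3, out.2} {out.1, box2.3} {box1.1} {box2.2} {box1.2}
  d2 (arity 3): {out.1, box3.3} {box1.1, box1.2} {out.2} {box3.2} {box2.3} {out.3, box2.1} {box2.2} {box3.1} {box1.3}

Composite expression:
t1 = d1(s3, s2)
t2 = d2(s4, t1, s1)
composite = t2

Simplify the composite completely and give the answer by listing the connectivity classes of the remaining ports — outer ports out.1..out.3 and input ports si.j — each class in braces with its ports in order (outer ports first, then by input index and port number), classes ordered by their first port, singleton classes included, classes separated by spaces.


{out.1, s1.3} {out.2} {out.3, s2.3} {s1.1} {s1.2} {s2.1, s3.3} {s2.2} {s3.1} {s3.2} {s4.1, s4.2} {s4.3}

Substituting into d2 glues patterns; closure does the rest.
the subtree at d1 composes to {out.1, s2.3} {out.2, out.3, s2.1, s3.3} {s2.2} {s3.1} {s3.2} on (s3, s2); out.j = own outer ports
the subtree at d2 composes to {out.1, s1.3} {out.2} {out.3, s2.3} {s1.1} {s1.2} {s2.1, s3.3} {s2.2} {s3.1} {s3.2} {s4.1, s4.2} {s4.3} on (s4, s3, s2, s1); out.j = own outer ports


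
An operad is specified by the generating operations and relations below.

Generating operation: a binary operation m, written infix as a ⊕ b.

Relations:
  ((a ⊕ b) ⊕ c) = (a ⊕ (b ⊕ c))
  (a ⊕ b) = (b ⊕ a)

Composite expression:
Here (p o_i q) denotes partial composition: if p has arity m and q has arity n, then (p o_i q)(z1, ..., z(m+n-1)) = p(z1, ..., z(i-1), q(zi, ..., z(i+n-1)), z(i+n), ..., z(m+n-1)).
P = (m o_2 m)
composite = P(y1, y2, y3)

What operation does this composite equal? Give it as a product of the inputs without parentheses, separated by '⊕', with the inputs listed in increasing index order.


y1 ⊕ y2 ⊕ y3

Reordering under m is free, so list the y-inputs canonically.
(y2 ⊕ y3) linearizes to y2 ⊕ y3
(y1 ⊕ (y2 ⊕ y3)) linearizes to y1 ⊕ y2 ⊕ y3
sorting the factors by input index: y1 ⊕ y2 ⊕ y3


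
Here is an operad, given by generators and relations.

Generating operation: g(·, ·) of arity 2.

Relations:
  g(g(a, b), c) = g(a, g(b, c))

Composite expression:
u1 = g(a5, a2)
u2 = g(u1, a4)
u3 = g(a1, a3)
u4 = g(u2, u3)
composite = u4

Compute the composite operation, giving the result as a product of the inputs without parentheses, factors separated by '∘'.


a5 ∘ a2 ∘ a4 ∘ a1 ∘ a3

The g-tree's shape is irrelevant; the a-reading-order decides.
g(a5, a2) spells out as a5 ∘ a2
g(g(a5, a2), a4) spells out as a5 ∘ a2 ∘ a4
g(a1, a3) spells out as a1 ∘ a3
g(g(g(a5, a2), a4), g(a1, a3)) spells out as a5 ∘ a2 ∘ a4 ∘ a1 ∘ a3


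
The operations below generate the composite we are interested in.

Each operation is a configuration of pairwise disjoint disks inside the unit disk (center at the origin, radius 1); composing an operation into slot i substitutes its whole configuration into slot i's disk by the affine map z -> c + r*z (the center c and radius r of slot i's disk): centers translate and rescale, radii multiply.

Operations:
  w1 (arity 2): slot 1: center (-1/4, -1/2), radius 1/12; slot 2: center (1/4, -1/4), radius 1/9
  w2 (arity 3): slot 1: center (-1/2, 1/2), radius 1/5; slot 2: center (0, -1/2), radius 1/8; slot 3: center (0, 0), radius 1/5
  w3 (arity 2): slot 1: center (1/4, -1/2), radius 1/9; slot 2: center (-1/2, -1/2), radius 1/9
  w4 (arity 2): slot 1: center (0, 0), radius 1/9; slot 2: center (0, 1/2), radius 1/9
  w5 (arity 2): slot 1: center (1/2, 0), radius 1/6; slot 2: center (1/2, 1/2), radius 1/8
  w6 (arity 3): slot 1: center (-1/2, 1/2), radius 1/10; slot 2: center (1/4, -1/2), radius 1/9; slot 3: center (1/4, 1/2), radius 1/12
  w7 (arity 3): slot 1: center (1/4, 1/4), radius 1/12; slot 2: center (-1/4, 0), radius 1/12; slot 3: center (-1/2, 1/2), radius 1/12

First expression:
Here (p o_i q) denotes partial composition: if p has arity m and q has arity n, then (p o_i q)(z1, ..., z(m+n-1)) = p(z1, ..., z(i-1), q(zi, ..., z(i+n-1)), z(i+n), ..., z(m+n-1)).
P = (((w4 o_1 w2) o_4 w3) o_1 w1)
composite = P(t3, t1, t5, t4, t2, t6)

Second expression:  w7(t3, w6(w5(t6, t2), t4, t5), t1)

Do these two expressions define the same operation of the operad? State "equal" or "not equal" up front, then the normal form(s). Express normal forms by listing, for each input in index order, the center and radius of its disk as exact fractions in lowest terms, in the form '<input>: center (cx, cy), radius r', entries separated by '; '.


not equal: they reduce to t1: center (-1/20, 1/20), radius 1/405; t2: center (1/36, 4/9), radius 1/81; t3: center (-11/180, 2/45), radius 1/540; t4: center (0, 0), radius 1/45; t5: center (0, -1/18), radius 1/72; t6: center (-1/18, 4/9), radius 1/81 and t1: center (-1/2, 1/2), radius 1/12; t2: center (-23/80, 11/240), radius 1/960; t3: center (1/4, 1/4), radius 1/12; t4: center (-11/48, -1/24), radius 1/108; t5: center (-11/48, 1/24), radius 1/144; t6: center (-23/80, 1/24), radius 1/720

Reducing the first expression gives t1: center (-1/20, 1/20), radius 1/405; t2: center (1/36, 4/9), radius 1/81; t3: center (-11/180, 2/45), radius 1/540; t4: center (0, 0), radius 1/45; t5: center (0, -1/18), radius 1/72; t6: center (-1/18, 4/9), radius 1/81
Reducing the second expression gives t1: center (-1/2, 1/2), radius 1/12; t2: center (-23/80, 11/240), radius 1/960; t3: center (1/4, 1/4), radius 1/12; t4: center (-11/48, -1/24), radius 1/108; t5: center (-11/48, 1/24), radius 1/144; t6: center (-23/80, 1/24), radius 1/720
Different reductions; not equal.
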